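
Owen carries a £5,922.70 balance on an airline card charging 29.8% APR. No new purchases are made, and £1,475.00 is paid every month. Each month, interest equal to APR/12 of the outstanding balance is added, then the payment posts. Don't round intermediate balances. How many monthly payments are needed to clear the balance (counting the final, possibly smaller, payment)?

5 months

Monthly rate r = 29.8%/12 = 2.48333% = 0.0248333.
Recurrence: B ← B·(1+r) − £1,475.00.
Month 1: interest £147.08; balance after payment £4,594.78.
Month 2: interest £114.10; balance after payment £3,233.88.
Month 3: interest £80.31; balance after payment £1,839.19.
Month 4: interest £45.67; balance after payment £409.87.
Month 5: interest £10.18; balance after payment £0.00.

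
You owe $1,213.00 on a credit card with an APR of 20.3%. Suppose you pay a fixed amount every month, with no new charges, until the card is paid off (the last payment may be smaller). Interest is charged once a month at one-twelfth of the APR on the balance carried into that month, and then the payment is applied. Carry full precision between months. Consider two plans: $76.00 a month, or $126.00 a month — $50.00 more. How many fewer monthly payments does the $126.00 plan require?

8 fewer payments

Monthly rate r = 20.3%/12 = 1.69167% = 0.0169167.
At $76.00/mo: n = ⌈−ln(1 − rB₀/P)/ln(1+r)⌉ = 19 payments (last $57.91); total interest = total paid − $1,213.00 = $212.91.
At $126.00/mo: 11 payments (last $75.43); total interest $122.43.
Payments saved = 19 − 11 = 8.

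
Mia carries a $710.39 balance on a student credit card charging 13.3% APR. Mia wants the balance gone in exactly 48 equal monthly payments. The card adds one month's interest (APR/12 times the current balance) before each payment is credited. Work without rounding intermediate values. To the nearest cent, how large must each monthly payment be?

Monthly rate r = 13.3%/12 = 1.10833% = 0.0110833.
Level-payment amortization: P = B₀·r / (1 − (1+r)^(−n)) = 710.39·0.0110833 / (1 − 1.01108^(−48)).
Denominator 1 − (1+r)^(−48) = 0.410849398.
P = 7.87349 / 0.410849398 ≈ 19.16.

$19.16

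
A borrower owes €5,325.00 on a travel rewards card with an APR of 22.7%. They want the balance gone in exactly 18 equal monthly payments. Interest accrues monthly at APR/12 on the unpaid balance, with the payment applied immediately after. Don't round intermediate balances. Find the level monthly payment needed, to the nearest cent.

Monthly rate r = 22.7%/12 = 1.89167% = 0.0189167.
Level-payment amortization: P = B₀·r / (1 − (1+r)^(−n)) = 5325.00·0.0189167 / (1 − 1.01892^(−18)).
Denominator 1 − (1+r)^(−18) = 0.286319207.
P = 100.731 / 0.286319207 ≈ 351.81.

€351.81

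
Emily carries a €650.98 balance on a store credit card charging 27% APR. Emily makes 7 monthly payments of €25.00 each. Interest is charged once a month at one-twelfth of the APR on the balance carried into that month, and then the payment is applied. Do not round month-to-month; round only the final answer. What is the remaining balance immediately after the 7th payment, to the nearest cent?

€573.43

Monthly rate r = 27%/12 = 2.25% = 0.0225.
Each month: B ← B·(1+r) − €25.00.
Month 1: interest €14.65; balance after payment €640.63.
Month 2: interest €14.41; balance after payment €630.04.
Month 3: interest €14.18; balance after payment €619.22.
Month 4: interest €13.93; balance after payment €608.15.
Month 5: interest €13.68; balance after payment €596.83.
Month 6: interest €13.43; balance after payment €585.26.
Month 7: interest €13.17; balance after payment €573.43.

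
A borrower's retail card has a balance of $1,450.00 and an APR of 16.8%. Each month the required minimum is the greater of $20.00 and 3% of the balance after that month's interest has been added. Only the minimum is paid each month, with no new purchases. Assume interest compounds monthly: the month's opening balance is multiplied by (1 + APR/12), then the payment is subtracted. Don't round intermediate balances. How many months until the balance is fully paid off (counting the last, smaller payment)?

93 months

Monthly rate r = 16.8%/12 = 1.4% = 0.014.
While 3% of the post-interest balance exceeds $20.00, each month B ← (B·(1+r))·(1 − 0.03), i.e. B shrinks by the factor (1+r)·0.97 = 0.98358.
This holds for months 1–48. Entering month 49 the balance is $654.99; 3% of the post-interest balance is now below $20.00, so the flat $20.00 minimum applies from here.
From month 49 a fixed $20.00 at rate r clears $654.99 in 45 more payments. Total: 48 + 45 = 93 months.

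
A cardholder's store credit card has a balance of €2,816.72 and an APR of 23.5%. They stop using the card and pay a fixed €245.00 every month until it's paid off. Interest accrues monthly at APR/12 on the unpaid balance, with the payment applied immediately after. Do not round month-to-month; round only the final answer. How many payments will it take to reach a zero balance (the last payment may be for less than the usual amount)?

Monthly rate r = 23.5%/12 = 1.95833% = 0.0195833.
Recurrence: B ← B·(1+r) − €245.00.
Month 1: interest €55.16; balance after payment €2,626.88.
Month 2: interest €51.44; balance after payment €2,433.32.
Closed form: n = −ln(1 − rB₀/P)/ln(1+r) = −ln(0.77485)/ln(1.01958) ≈ 13.153, so the balance reaches zero during payment 14.

14 payments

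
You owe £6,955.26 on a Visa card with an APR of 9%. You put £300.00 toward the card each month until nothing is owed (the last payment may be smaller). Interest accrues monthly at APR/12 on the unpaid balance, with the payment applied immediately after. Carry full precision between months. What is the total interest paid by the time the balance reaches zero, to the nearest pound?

Monthly rate r = 9%/12 = 0.75% = 0.0075.
Payoff takes n = ⌈−ln(1 − rB₀/P)/ln(1+r)⌉ = ⌈25.564⌉ = 26 payments; the last is £169.57.
Total paid = 25·£300.00 + £169.57 = £7,669.57.
Total interest = total paid − principal = £7,669.57 − £6,955.26 = £714.31.

£714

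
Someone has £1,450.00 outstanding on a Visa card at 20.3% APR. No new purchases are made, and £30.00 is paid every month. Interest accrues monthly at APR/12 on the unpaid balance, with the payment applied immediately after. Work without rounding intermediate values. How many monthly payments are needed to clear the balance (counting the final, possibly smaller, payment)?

102 months

Monthly rate r = 20.3%/12 = 1.69167% = 0.0169167.
Recurrence: B ← B·(1+r) − £30.00.
Month 1: interest £24.53; balance after payment £1,444.53.
Month 2: interest £24.44; balance after payment £1,438.97.
Closed form: n = −ln(1 − rB₀/P)/ln(1+r) = −ln(0.18236)/ln(1.01692) ≈ 101.446, so the balance reaches zero during payment 102.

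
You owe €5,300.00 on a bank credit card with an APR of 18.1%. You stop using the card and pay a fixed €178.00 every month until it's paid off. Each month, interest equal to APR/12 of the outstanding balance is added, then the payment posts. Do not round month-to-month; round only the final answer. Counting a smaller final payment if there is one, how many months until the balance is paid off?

Monthly rate r = 18.1%/12 = 1.50833% = 0.0150833.
Recurrence: B ← B·(1+r) − €178.00.
Month 1: interest €79.94; balance after payment €5,201.94.
Month 2: interest €78.46; balance after payment €5,102.40.
Closed form: n = −ln(1 − rB₀/P)/ln(1+r) = −ln(0.55089)/ln(1.01508) ≈ 39.826, so the balance reaches zero during payment 40.

40 months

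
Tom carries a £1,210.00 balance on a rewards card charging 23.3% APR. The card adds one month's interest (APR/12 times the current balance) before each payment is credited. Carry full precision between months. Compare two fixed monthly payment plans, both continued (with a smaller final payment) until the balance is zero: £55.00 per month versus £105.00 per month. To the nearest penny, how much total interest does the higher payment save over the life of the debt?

£210.41

Monthly rate r = 23.3%/12 = 1.94167% = 0.0194167.
At £55.00/mo: n = ⌈−ln(1 − rB₀/P)/ln(1+r)⌉ = 29 payments (last £53.51); total interest = total paid − £1,210.00 = £383.51.
At £105.00/mo: 14 payments (last £18.10); total interest £173.10.
Interest saved = £383.51 − £173.10 = £210.41.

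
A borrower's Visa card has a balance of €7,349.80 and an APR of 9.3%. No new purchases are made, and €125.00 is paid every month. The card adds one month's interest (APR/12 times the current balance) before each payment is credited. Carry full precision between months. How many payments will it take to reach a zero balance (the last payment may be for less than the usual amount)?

79 months

Monthly rate r = 9.3%/12 = 0.775% = 0.00775.
Recurrence: B ← B·(1+r) − €125.00.
Month 1: interest €56.96; balance after payment €7,281.76.
Month 2: interest €56.43; balance after payment €7,213.19.
Closed form: n = −ln(1 − rB₀/P)/ln(1+r) = −ln(0.54431)/ln(1.00775) ≈ 78.785, so the balance reaches zero during payment 79.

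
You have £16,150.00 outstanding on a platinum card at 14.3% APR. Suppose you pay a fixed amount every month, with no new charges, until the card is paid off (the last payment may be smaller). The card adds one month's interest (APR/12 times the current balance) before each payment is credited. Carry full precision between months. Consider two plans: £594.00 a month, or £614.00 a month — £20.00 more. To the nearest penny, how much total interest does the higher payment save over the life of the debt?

£141.34

Monthly rate r = 14.3%/12 = 1.19167% = 0.0119167.
At £594.00/mo: n = ⌈−ln(1 − rB₀/P)/ln(1+r)⌉ = 34 payments (last £31.88); total interest = total paid − £16,150.00 = £3,483.88.
At £614.00/mo: 32 payments (last £458.54); total interest £3,342.54.
Interest saved = £3,483.88 − £3,342.54 = £141.34.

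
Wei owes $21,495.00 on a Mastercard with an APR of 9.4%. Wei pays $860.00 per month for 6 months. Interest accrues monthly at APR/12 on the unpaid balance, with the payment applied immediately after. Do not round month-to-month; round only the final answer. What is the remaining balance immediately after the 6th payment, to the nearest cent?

Monthly rate r = 9.4%/12 = 0.783333% = 0.00783333.
Each month: B ← B·(1+r) − $860.00.
Month 1: interest $168.38; balance after payment $20,803.38.
Month 2: interest $162.96; balance after payment $20,106.34.
Month 3: interest $157.50; balance after payment $19,403.84.
Month 4: interest $152.00; balance after payment $18,695.83.
Month 5: interest $146.45; balance after payment $17,982.28.
Month 6: interest $140.86; balance after payment $17,263.15.

$17,263.15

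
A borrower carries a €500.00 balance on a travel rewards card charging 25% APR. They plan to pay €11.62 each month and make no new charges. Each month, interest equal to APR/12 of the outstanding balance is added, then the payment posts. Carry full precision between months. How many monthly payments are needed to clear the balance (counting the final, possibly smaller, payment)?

110 months

Monthly rate r = 25%/12 = 2.08333% = 0.0208333.
Recurrence: B ← B·(1+r) − €11.62.
Month 1: interest €10.42; balance after payment €498.80.
Month 2: interest €10.39; balance after payment €497.57.
Closed form: n = −ln(1 − rB₀/P)/ln(1+r) = −ln(0.10356)/ln(1.02083) ≈ 109.976, so the balance reaches zero during payment 110.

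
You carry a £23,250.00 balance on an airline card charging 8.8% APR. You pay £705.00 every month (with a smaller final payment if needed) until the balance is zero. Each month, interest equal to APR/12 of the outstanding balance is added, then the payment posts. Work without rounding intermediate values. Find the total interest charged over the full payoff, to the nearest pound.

Monthly rate r = 8.8%/12 = 0.733333% = 0.00733333.
Payoff takes n = ⌈−ln(1 − rB₀/P)/ln(1+r)⌉ = ⌈37.893⌉ = 38 payments; the last is £629.62.
Total paid = 37·£705.00 + £629.62 = £26,714.62.
Total interest = total paid − principal = £26,714.62 − £23,250.00 = £3,464.62.

£3,465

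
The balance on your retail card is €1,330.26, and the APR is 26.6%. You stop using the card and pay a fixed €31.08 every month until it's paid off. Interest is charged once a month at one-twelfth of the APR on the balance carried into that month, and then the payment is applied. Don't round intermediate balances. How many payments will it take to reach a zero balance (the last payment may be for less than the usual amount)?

136 months

Monthly rate r = 26.6%/12 = 2.21667% = 0.0221667.
Recurrence: B ← B·(1+r) − €31.08.
Month 1: interest €29.49; balance after payment €1,328.67.
Month 2: interest €29.45; balance after payment €1,327.04.
Closed form: n = −ln(1 − rB₀/P)/ln(1+r) = −ln(0.051241)/ln(1.02217) ≈ 135.520, so the balance reaches zero during payment 136.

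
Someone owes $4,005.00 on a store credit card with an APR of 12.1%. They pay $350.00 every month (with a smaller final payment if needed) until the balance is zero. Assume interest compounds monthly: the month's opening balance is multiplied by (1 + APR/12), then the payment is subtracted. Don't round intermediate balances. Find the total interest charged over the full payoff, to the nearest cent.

Monthly rate r = 12.1%/12 = 1.00833% = 0.0100833.
Payoff takes n = ⌈−ln(1 − rB₀/P)/ln(1+r)⌉ = ⌈12.220⌉ = 13 payments; the last is $77.24.
Total paid = 12·$350.00 + $77.24 = $4,277.24.
Total interest = total paid − principal = $4,277.24 − $4,005.00 = $272.24.

$272.24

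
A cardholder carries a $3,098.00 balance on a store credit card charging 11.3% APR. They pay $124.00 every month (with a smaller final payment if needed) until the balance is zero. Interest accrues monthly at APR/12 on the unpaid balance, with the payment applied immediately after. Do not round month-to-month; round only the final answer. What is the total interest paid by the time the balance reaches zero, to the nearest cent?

$450.77

Monthly rate r = 11.3%/12 = 0.941667% = 0.00941667.
Payoff takes n = ⌈−ln(1 − rB₀/P)/ln(1+r)⌉ = ⌈28.618⌉ = 29 payments; the last is $76.77.
Total paid = 28·$124.00 + $76.77 = $3,548.77.
Total interest = total paid − principal = $3,548.77 − $3,098.00 = $450.77.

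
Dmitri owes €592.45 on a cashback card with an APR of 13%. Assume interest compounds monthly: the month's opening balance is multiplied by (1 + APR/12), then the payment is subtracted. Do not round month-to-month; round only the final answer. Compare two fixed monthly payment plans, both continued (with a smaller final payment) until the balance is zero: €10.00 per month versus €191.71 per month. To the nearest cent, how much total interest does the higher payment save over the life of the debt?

Monthly rate r = 13%/12 = 1.08333% = 0.0108333.
At €10.00/mo: n = ⌈−ln(1 − rB₀/P)/ln(1+r)⌉ = 96 payments (last €2.88); total interest = total paid − €592.45 = €360.43.
At €191.71/mo: 4 payments (last €30.86); total interest €13.54.
Interest saved = €360.43 − €13.54 = €346.89.

€346.89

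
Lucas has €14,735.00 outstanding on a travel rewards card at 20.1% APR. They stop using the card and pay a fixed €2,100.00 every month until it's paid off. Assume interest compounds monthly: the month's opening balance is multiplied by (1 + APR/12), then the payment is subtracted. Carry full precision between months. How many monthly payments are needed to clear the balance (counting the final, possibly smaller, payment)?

Monthly rate r = 20.1%/12 = 1.675% = 0.01675.
Recurrence: B ← B·(1+r) − €2,100.00.
Month 1: interest €246.81; balance after payment €12,881.81.
Month 2: interest €215.77; balance after payment €10,997.58.
Closed form: n = −ln(1 − rB₀/P)/ln(1+r) = −ln(0.88247)/ln(1.01675) ≈ 7.527, so the balance reaches zero during payment 8.

8 payments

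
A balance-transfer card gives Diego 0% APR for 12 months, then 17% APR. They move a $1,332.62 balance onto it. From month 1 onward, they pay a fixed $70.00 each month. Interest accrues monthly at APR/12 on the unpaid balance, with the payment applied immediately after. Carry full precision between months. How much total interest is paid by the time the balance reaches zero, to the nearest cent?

Promo months 1–12 at r₀ = 0%/12 = 0; months 13+ at r₁ = 17%/12 = 0.0141667.
After month 12 (no interest yet): B = $1,332.62 − 12·$70.00 = $492.62.
Then at r₁ with $70.00/mo: n₂ = −ln(1 − r₁·B/P)/ln(1+r₁) ≈ 7.47 → 8 more payments.
Total paid = 19·$70.00 + $32.73 = $1,362.73; interest = $1,362.73 − $1,332.62 = $30.11.

$30.11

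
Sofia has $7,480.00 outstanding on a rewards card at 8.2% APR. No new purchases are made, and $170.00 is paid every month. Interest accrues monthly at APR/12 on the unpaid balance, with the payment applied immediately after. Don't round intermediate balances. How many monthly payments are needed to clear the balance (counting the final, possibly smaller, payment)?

53 payments

Monthly rate r = 8.2%/12 = 0.683333% = 0.00683333.
Recurrence: B ← B·(1+r) − $170.00.
Month 1: interest $51.11; balance after payment $7,361.11.
Month 2: interest $50.30; balance after payment $7,241.41.
Closed form: n = −ln(1 − rB₀/P)/ln(1+r) = −ln(0.69933)/ln(1.00683) ≈ 52.514, so the balance reaches zero during payment 53.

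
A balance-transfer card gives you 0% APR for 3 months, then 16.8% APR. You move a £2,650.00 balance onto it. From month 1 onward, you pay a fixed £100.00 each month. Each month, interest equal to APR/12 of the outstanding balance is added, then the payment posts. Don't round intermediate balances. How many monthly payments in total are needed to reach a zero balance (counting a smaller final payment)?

32 payments

Promo months 1–3 at r₀ = 0%/12 = 0; months 4+ at r₁ = 16.8%/12 = 0.014.
After month 3 (no interest yet): B = £2,650.00 − 3·£100.00 = £2,350.00.
Then at r₁ with £100.00/mo: n₂ = −ln(1 − r₁·B/P)/ln(1+r₁) ≈ 28.70 → 29 more payments.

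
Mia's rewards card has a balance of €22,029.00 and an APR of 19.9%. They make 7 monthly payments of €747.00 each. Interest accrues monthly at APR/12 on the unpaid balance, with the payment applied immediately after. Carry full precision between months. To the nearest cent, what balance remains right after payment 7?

€19,220.54

Monthly rate r = 19.9%/12 = 1.65833% = 0.0165833.
Each month: B ← B·(1+r) − €747.00.
Month 1: interest €365.31; balance after payment €21,647.31.
Month 2: interest €358.98; balance after payment €21,259.30.
Month 3: interest €352.55; balance after payment €20,864.85.
Month 4: interest €346.01; balance after payment €20,463.86.
Month 5: interest €339.36; balance after payment €20,056.22.
Month 6: interest €332.60; balance after payment €19,641.82.
Month 7: interest €325.73; balance after payment €19,220.54.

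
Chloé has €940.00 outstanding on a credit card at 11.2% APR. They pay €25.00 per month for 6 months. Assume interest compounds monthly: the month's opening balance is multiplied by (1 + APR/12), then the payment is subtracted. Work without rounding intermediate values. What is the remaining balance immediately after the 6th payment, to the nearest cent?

€840.34

Monthly rate r = 11.2%/12 = 0.933333% = 0.00933333.
Each month: B ← B·(1+r) − €25.00.
Month 1: interest €8.77; balance after payment €923.77.
Month 2: interest €8.62; balance after payment €907.40.
Month 3: interest €8.47; balance after payment €890.86.
Month 4: interest €8.31; balance after payment €874.18.
Month 5: interest €8.16; balance after payment €857.34.
Month 6: interest €8.00; balance after payment €840.34.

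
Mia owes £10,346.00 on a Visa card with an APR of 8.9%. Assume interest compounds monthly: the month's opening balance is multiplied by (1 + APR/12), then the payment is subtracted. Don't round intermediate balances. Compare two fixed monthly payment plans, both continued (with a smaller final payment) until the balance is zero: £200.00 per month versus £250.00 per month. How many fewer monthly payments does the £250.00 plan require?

16 fewer payments

Monthly rate r = 8.9%/12 = 0.741667% = 0.00741667.
At £200.00/mo: n = ⌈−ln(1 − rB₀/P)/ln(1+r)⌉ = 66 payments (last £99.22); total interest = total paid − £10,346.00 = £2,753.22.
At £250.00/mo: 50 payments (last £154.18); total interest £2,058.18.
Payments saved = 66 − 50 = 16.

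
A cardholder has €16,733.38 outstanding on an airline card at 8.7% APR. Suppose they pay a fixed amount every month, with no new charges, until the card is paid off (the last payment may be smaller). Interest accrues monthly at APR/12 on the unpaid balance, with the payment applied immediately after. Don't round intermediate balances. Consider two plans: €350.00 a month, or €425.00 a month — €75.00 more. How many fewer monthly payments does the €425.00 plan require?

Monthly rate r = 8.7%/12 = 0.725% = 0.00725.
At €350.00/mo: n = ⌈−ln(1 − rB₀/P)/ln(1+r)⌉ = 59 payments (last €320.52); total interest = total paid − €16,733.38 = €3,887.14.
At €425.00/mo: 47 payments (last €224.41); total interest €3,041.03.
Payments saved = 59 − 47 = 12.

12 fewer payments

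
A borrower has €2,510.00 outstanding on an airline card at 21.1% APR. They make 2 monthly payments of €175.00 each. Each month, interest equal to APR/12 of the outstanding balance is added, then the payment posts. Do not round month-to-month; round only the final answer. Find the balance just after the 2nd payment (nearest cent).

€2,245.97

Monthly rate r = 21.1%/12 = 1.75833% = 0.0175833.
Each month: B ← B·(1+r) − €175.00.
Month 1: interest €44.13; balance after payment €2,379.13.
Month 2: interest €41.83; balance after payment €2,245.97.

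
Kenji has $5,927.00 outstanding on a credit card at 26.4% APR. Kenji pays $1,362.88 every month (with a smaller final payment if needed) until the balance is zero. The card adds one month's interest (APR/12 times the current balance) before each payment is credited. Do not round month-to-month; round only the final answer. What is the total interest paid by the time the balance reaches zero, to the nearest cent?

$374.79

Monthly rate r = 26.4%/12 = 2.2% = 0.022.
Payoff takes n = ⌈−ln(1 − rB₀/P)/ln(1+r)⌉ = ⌈4.621⌉ = 5 payments; the last is $850.27.
Total paid = 4·$1,362.88 + $850.27 = $6,301.79.
Total interest = total paid − principal = $6,301.79 − $5,927.00 = $374.79.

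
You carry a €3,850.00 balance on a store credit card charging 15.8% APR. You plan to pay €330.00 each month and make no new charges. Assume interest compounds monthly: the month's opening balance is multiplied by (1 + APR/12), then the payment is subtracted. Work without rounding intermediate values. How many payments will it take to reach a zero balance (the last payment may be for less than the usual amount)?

13 payments

Monthly rate r = 15.8%/12 = 1.31667% = 0.0131667.
Recurrence: B ← B·(1+r) − €330.00.
Month 1: interest €50.69; balance after payment €3,570.69.
Month 2: interest €47.01; balance after payment €3,287.71.
Closed form: n = −ln(1 − rB₀/P)/ln(1+r) = −ln(0.84639)/ln(1.01317) ≈ 12.750, so the balance reaches zero during payment 13.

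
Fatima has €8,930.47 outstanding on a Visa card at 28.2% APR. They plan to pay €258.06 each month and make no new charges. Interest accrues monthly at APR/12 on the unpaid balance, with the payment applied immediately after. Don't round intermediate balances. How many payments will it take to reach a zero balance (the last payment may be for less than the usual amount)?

Monthly rate r = 28.2%/12 = 2.35% = 0.0235.
Recurrence: B ← B·(1+r) − €258.06.
Month 1: interest €209.87; balance after payment €8,882.28.
Month 2: interest €208.73; balance after payment €8,832.95.
Closed form: n = −ln(1 − rB₀/P)/ln(1+r) = −ln(0.18675)/ln(1.0235) ≈ 72.238, so the balance reaches zero during payment 73.

73 payments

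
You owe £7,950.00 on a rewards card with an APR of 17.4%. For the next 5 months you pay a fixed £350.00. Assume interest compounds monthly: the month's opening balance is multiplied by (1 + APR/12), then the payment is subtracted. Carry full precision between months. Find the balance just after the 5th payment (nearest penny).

Monthly rate r = 17.4%/12 = 1.45% = 0.0145.
Each month: B ← B·(1+r) − £350.00.
Month 1: interest £115.27; balance after payment £7,715.27.
Month 2: interest £111.87; balance after payment £7,477.15.
Month 3: interest £108.42; balance after payment £7,235.57.
Month 4: interest £104.92; balance after payment £6,990.48.
Month 5: interest £101.36; balance after payment £6,741.84.

£6,741.84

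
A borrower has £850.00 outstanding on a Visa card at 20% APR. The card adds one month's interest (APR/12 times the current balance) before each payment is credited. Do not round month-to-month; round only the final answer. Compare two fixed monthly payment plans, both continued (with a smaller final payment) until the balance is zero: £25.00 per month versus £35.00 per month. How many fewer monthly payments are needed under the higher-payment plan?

Monthly rate r = 20%/12 = 1.66667% = 0.0166667.
At £25.00/mo: n = ⌈−ln(1 − rB₀/P)/ln(1+r)⌉ = 51 payments (last £14.85); total interest = total paid − £850.00 = £414.85.
At £35.00/mo: 32 payments (last £13.59); total interest £248.59.
Payments saved = 51 − 32 = 19.

19 fewer payments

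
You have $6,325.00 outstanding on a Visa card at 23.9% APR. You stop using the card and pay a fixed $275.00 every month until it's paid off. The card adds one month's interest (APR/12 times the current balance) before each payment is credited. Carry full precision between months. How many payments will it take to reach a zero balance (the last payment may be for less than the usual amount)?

Monthly rate r = 23.9%/12 = 1.99167% = 0.0199167.
Recurrence: B ← B·(1+r) − $275.00.
Month 1: interest $125.97; balance after payment $6,175.97.
Month 2: interest $123.00; balance after payment $6,023.98.
Closed form: n = −ln(1 − rB₀/P)/ln(1+r) = −ln(0.54192)/ln(1.01992) ≈ 31.066, so the balance reaches zero during payment 32.

32 payments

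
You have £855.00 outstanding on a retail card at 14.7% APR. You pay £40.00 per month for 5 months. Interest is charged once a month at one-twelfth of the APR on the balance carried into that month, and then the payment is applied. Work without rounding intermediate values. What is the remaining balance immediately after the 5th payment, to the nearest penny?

Monthly rate r = 14.7%/12 = 1.225% = 0.01225.
Each month: B ← B·(1+r) − £40.00.
Month 1: interest £10.47; balance after payment £825.47.
Month 2: interest £10.11; balance after payment £795.59.
Month 3: interest £9.75; balance after payment £765.33.
Month 4: interest £9.38; balance after payment £734.71.
Month 5: interest £9.00; balance after payment £703.71.

£703.71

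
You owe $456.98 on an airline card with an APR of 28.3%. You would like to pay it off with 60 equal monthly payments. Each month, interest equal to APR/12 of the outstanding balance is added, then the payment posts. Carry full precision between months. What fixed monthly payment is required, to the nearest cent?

Monthly rate r = 28.3%/12 = 2.35833% = 0.0235833.
Level-payment amortization: P = B₀·r / (1 − (1+r)^(−n)) = 456.98·0.0235833 / (1 − 1.02358^(−60)).
Denominator 1 − (1+r)^(−60) = 0.753050784.
P = 10.7771 / 0.753050784 ≈ 14.31.

$14.31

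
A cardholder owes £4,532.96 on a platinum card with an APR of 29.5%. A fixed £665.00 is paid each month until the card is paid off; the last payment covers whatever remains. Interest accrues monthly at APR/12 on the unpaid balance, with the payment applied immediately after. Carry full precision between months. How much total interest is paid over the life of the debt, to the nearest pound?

£491

Monthly rate r = 29.5%/12 = 2.45833% = 0.0245833.
Payoff takes n = ⌈−ln(1 − rB₀/P)/ln(1+r)⌉ = ⌈7.552⌉ = 8 payments; the last is £369.08.
Total paid = 7·£665.00 + £369.08 = £5,024.08.
Total interest = total paid − principal = £5,024.08 − £4,532.96 = £491.12.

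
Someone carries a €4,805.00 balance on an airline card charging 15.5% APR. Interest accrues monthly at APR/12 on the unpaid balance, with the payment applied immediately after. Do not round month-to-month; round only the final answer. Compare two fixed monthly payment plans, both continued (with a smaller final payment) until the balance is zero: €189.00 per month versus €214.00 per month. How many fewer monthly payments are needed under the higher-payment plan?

Monthly rate r = 15.5%/12 = 1.29167% = 0.0129167.
At €189.00/mo: n = ⌈−ln(1 − rB₀/P)/ln(1+r)⌉ = 32 payments (last €3.20); total interest = total paid − €4,805.00 = €1,057.20.
At €214.00/mo: 27 payments (last €147.66); total interest €906.66.
Payments saved = 32 − 27 = 5.

5 fewer payments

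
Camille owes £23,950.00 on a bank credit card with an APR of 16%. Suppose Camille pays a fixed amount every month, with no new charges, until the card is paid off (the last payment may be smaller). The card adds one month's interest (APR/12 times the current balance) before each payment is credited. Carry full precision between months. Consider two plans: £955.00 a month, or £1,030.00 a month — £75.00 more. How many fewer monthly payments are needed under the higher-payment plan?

Monthly rate r = 16%/12 = 1.33333% = 0.0133333.
At £955.00/mo: n = ⌈−ln(1 − rB₀/P)/ln(1+r)⌉ = 31 payments (last £699.20); total interest = total paid − £23,950.00 = £5,399.20.
At £1,030.00/mo: 29 payments (last £19.12); total interest £4,909.12.
Payments saved = 31 − 29 = 2.

2 fewer payments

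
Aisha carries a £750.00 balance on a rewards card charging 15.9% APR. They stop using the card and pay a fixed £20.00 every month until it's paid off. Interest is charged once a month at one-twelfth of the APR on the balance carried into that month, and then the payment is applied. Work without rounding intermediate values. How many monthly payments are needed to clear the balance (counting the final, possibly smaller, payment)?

Monthly rate r = 15.9%/12 = 1.325% = 0.01325.
Recurrence: B ← B·(1+r) − £20.00.
Month 1: interest £9.94; balance after payment £739.94.
Month 2: interest £9.80; balance after payment £729.74.
Closed form: n = −ln(1 − rB₀/P)/ln(1+r) = −ln(0.50313)/ln(1.01325) ≈ 52.185, so the balance reaches zero during payment 53.

53 months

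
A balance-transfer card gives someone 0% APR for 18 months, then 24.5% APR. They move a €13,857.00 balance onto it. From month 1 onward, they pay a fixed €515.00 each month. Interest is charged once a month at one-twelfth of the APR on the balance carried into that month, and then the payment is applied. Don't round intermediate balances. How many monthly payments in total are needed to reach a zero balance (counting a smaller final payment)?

Promo months 1–18 at r₀ = 0%/12 = 0; months 19+ at r₁ = 24.5%/12 = 0.0204167.
After month 18 (no interest yet): B = €13,857.00 − 18·€515.00 = €4,587.00.
Then at r₁ with €515.00/mo: n₂ = −ln(1 − r₁·B/P)/ln(1+r₁) ≈ 9.93 → 10 more payments.

28 payments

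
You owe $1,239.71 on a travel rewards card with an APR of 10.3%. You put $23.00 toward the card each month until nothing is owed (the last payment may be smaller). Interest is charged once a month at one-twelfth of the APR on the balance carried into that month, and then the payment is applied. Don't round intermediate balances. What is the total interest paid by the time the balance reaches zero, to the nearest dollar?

Monthly rate r = 10.3%/12 = 0.858333% = 0.00858333.
Payoff takes n = ⌈−ln(1 − rB₀/P)/ln(1+r)⌉ = ⌈72.671⌉ = 73 payments; the last is $15.45.
Total paid = 72·$23.00 + $15.45 = $1,671.45.
Total interest = total paid − principal = $1,671.45 − $1,239.71 = $431.74.

$432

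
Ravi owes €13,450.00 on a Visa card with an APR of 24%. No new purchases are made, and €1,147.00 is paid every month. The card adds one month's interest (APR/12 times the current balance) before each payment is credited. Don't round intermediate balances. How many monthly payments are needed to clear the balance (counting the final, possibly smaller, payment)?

14 payments

Monthly rate r = 24%/12 = 2% = 0.02.
Recurrence: B ← B·(1+r) − €1,147.00.
Month 1: interest €269.00; balance after payment €12,572.00.
Month 2: interest €251.44; balance after payment €11,676.44.
Closed form: n = −ln(1 − rB₀/P)/ln(1+r) = −ln(0.76548)/ln(1.02) ≈ 13.496, so the balance reaches zero during payment 14.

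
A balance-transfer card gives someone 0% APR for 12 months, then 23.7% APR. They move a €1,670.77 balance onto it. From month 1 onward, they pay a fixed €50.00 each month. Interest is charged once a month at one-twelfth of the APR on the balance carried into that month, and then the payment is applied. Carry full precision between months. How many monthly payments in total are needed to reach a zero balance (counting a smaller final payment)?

Promo months 1–12 at r₀ = 0%/12 = 0; months 13+ at r₁ = 23.7%/12 = 0.01975.
After month 12 (no interest yet): B = €1,670.77 − 12·€50.00 = €1,070.77.
Then at r₁ with €50.00/mo: n₂ = −ln(1 − r₁·B/P)/ln(1+r₁) ≈ 28.11 → 29 more payments.

41 months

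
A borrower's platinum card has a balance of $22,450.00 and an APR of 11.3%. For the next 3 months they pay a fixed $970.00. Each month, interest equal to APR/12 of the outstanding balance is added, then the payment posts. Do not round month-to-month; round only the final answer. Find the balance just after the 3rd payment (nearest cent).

Monthly rate r = 11.3%/12 = 0.941667% = 0.00941667.
Each month: B ← B·(1+r) − $970.00.
Month 1: interest $211.40; balance after payment $21,691.40.
Month 2: interest $204.26; balance after payment $20,925.66.
Month 3: interest $197.05; balance after payment $20,152.71.

$20,152.71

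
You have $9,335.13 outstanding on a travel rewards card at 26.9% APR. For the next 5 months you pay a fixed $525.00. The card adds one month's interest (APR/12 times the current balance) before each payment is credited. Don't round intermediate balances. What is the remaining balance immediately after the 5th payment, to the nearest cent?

Monthly rate r = 26.9%/12 = 2.24167% = 0.0224167.
Each month: B ← B·(1+r) − $525.00.
Month 1: interest $209.26; balance after payment $9,019.39.
Month 2: interest $202.18; balance after payment $8,696.58.
Month 3: interest $194.95; balance after payment $8,366.53.
Month 4: interest $187.55; balance after payment $8,029.08.
Month 5: interest $179.99; balance after payment $7,684.06.

$7,684.06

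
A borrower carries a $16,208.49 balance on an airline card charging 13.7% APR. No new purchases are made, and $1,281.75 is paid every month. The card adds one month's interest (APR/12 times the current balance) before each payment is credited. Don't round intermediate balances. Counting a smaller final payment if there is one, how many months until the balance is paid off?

Monthly rate r = 13.7%/12 = 1.14167% = 0.0114167.
Recurrence: B ← B·(1+r) − $1,281.75.
Month 1: interest $185.05; balance after payment $15,111.79.
Month 2: interest $172.53; balance after payment $14,002.56.
Closed form: n = −ln(1 − rB₀/P)/ln(1+r) = −ln(0.85563)/ln(1.01142) ≈ 13.735, so the balance reaches zero during payment 14.

14 months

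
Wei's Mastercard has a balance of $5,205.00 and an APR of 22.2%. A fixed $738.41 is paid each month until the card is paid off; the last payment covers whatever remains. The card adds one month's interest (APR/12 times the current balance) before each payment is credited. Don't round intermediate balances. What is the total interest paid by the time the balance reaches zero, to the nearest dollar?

Monthly rate r = 22.2%/12 = 1.85% = 0.0185.
Payoff takes n = ⌈−ln(1 − rB₀/P)/ln(1+r)⌉ = ⌈7.623⌉ = 8 payments; the last is $461.26.
Total paid = 7·$738.41 + $461.26 = $5,630.13.
Total interest = total paid − principal = $5,630.13 − $5,205.00 = $425.13.

$425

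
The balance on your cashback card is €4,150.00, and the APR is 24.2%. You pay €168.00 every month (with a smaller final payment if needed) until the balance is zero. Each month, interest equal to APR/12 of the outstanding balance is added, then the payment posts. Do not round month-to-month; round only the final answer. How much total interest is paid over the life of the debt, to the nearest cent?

Monthly rate r = 24.2%/12 = 2.01667% = 0.0201667.
Payoff takes n = ⌈−ln(1 − rB₀/P)/ln(1+r)⌉ = ⌈34.533⌉ = 35 payments; the last is €89.94.
Total paid = 34·€168.00 + €89.94 = €5,801.94.
Total interest = total paid − principal = €5,801.94 − €4,150.00 = €1,651.94.

€1,651.94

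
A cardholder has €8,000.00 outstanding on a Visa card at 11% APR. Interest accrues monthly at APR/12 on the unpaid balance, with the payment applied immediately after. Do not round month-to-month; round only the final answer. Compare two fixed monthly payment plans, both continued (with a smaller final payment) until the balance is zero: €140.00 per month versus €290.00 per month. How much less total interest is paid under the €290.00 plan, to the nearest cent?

Monthly rate r = 11%/12 = 0.916667% = 0.00916667.
At €140.00/mo: n = ⌈−ln(1 − rB₀/P)/ln(1+r)⌉ = 82 payments (last €43.40); total interest = total paid − €8,000.00 = €3,383.40.
At €290.00/mo: 32 payments (last €274.93); total interest €1,264.93.
Interest saved = €3,383.40 − €1,264.93 = €2,118.47.

€2,118.47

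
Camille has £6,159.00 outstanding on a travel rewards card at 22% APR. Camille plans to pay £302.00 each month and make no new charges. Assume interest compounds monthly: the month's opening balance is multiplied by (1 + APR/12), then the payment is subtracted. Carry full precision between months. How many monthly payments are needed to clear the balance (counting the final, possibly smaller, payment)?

Monthly rate r = 22%/12 = 1.83333% = 0.0183333.
Recurrence: B ← B·(1+r) − £302.00.
Month 1: interest £112.92; balance after payment £5,969.91.
Month 2: interest £109.45; balance after payment £5,777.36.
Closed form: n = −ln(1 − rB₀/P)/ln(1+r) = −ln(0.62611)/ln(1.01833) ≈ 25.773, so the balance reaches zero during payment 26.

26 payments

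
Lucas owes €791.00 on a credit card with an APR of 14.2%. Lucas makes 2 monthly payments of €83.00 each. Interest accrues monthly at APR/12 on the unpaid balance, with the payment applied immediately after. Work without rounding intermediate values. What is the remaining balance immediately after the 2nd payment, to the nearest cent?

€642.85

Monthly rate r = 14.2%/12 = 1.18333% = 0.0118333.
Each month: B ← B·(1+r) − €83.00.
Month 1: interest €9.36; balance after payment €717.36.
Month 2: interest €8.49; balance after payment €642.85.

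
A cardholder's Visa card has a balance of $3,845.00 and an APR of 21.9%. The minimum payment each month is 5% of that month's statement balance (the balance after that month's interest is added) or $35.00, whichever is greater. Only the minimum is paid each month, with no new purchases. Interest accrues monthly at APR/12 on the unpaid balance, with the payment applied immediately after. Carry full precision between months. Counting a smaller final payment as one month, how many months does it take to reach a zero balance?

77 months

Monthly rate r = 21.9%/12 = 1.825% = 0.01825.
While 5% of the post-interest balance exceeds $35.00, each month B ← (B·(1+r))·(1 − 0.05), i.e. B shrinks by the factor (1+r)·0.95 = 0.96734.
This holds for months 1–52. Entering month 53 the balance is $683.84; 5% of the post-interest balance is now below $35.00, so the flat $35.00 minimum applies from here.
From month 53 a fixed $35.00 at rate r clears $683.84 in 25 more payments. Total: 52 + 25 = 77 months.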